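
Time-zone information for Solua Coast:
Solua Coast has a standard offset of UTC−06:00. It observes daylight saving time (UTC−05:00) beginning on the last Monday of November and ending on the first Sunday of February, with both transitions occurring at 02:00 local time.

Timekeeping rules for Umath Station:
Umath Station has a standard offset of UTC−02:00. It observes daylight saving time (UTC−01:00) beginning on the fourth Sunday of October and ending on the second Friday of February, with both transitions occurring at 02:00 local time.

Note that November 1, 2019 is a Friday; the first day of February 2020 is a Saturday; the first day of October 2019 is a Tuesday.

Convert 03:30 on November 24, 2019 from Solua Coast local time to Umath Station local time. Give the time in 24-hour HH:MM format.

08:30

1 November 2019 is a Friday, so Mondays fall on 4, 11, 18, 25; the last is November 25.
1 February 2020 is a Saturday, so the first Sunday is February 2.
Daylight saving runs 25 November 2019 – 2 February 2020; November 24, 2019 is outside that window, so Solua Coast is on standard time at UTC−06:00.
03:30 Solua Coast + 6h = 09:30 UTC.
1 October 2019 is a Tuesday, so the first Sunday is October 6 and the fourth is October 27.
1 February 2020 is a Saturday, so the first Friday is February 7 and the second is February 14.
At the standard offset (UTC−02:00), 09:30 UTC − 2h = 07:30 Umath Station standard time.
The standard-time date in Umath Station, November 24, 2019, lies within the daylight-saving period (27 October 2019 – 14 February 2020), so Umath Station is on daylight time, UTC−01:00.
09:30 UTC − 1h = 08:30 Umath Station.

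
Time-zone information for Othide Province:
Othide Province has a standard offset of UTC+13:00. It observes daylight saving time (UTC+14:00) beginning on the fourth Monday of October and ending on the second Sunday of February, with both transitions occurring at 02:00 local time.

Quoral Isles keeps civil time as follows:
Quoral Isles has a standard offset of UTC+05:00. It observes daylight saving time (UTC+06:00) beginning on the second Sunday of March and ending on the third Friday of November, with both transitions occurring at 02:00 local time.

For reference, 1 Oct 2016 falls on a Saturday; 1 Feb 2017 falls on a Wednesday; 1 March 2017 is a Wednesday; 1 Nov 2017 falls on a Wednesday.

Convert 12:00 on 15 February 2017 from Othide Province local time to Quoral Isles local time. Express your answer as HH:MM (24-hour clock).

04:00

1 October 2016 is a Saturday, so the first Monday is October 3 and the fourth is October 24.
1 February 2017 is a Wednesday, so the first Sunday is February 5 and the second is February 12.
Daylight saving runs 24 October 2016 – 12 February 2017; 15 February 2017 is outside that window, so Othide Province is on standard time at UTC+13:00.
12:00 Othide Province − 13h = 23:00 UTC (rolling into the previous day, 14 February 2017).
1 March 2017 is a Wednesday, so the first Sunday is March 5 and the second is March 12.
1 November 2017 is a Wednesday, so the first Friday is November 3 and the third is November 17.
At the standard offset (UTC+05:00), 23:00 UTC + 5h = 04:00 Quoral Isles standard time (rolling into the next day, 15 February 2017).
The standard-time date in Quoral Isles, 15 February 2017, is outside the daylight-saving period (12 March – 17 November), so Quoral Isles is on standard time, UTC+05:00.
23:00 UTC + 5h = 04:00 Quoral Isles (rolling into the next day, 15 February 2017).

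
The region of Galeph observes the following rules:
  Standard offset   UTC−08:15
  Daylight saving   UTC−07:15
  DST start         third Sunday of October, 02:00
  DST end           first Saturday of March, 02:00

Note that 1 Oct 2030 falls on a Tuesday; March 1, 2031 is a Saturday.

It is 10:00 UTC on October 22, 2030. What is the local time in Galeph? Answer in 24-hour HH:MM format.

02:45

1 October 2030 is a Tuesday, so the first Sunday is October 6 and the third is October 20.
1 March 2031 is a Saturday, so the first Saturday is March 1.
At the standard offset (UTC−08:15), 10:00 UTC − 8h15m = 01:45 Galeph standard time.
The standard-time date in Galeph, October 22, 2030, falls between 20 October 2030 and 1 March 2031, so daylight saving is in effect and Galeph is at UTC−07:15.
10:00 UTC − 7h15m = 02:45 local.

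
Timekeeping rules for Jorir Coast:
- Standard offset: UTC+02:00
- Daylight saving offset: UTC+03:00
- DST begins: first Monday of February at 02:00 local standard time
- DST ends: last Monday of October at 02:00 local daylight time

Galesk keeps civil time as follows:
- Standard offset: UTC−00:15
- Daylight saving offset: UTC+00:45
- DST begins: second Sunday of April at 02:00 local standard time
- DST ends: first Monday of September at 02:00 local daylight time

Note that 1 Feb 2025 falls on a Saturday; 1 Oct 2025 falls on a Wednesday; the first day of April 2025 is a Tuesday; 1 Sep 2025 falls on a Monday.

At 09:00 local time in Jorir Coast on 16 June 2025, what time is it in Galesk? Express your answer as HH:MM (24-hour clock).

1 February 2025 is a Saturday, so the first Monday is February 3.
1 October 2025 is a Wednesday, so Mondays fall on 6, 13, 20, 27; the last is October 27.
16 June 2025 lies within the daylight-saving period (3 February – 27 October), so Jorir Coast is on daylight time, UTC+03:00.
09:00 Jorir Coast − 3h = 06:00 UTC.
1 April 2025 is a Tuesday, so the first Sunday is April 6 and the second is April 13.
1 September 2025 is a Monday, so the first Monday is September 1.
At the standard offset (UTC−00:15), 06:00 UTC − 0h15m = 05:45 Galesk standard time.
The standard-time date in Galesk, 16 June 2025, falls between 13 April and 1 September, so daylight saving is in effect and Galesk is at UTC+00:45.
06:00 UTC + 0h45m = 06:45 Galesk.

06:45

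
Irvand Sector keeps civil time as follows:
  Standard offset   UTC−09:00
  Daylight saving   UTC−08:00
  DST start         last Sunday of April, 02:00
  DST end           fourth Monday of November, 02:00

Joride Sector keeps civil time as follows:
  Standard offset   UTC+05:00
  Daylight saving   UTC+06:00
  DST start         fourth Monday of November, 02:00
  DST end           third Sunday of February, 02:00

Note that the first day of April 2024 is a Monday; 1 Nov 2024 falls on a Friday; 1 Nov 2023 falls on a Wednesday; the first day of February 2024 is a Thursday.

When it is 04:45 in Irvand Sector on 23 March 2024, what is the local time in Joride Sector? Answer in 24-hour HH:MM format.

18:45

1 April 2024 is a Monday, so Sundays fall on 7, 14, 21, 28; the last is April 28.
1 November 2024 is a Friday, so the first Monday is November 4 and the fourth is November 25.
23 March 2024 is outside the daylight-saving period (28 April – 25 November), so Irvand Sector is on standard time, UTC−09:00.
04:45 Irvand Sector + 9h = 13:45 UTC.
1 November 2023 is a Wednesday, so the first Monday is November 6 and the fourth is November 27.
1 February 2024 is a Thursday, so the first Sunday is February 4 and the third is February 18.
At the standard offset (UTC+05:00), 13:45 UTC + 5h = 18:45 Joride Sector standard time.
The standard-time date in Joride Sector, 23 March 2024, is outside the daylight-saving period (27 November 2023 – 18 February 2024), so Joride Sector is on standard time, UTC+05:00.
13:45 UTC + 5h = 18:45 Joride Sector.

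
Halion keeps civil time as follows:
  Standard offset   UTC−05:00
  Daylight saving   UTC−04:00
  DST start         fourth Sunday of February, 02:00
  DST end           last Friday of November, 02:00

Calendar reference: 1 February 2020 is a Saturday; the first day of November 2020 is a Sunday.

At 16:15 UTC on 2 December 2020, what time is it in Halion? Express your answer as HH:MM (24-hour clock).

1 February 2020 is a Saturday, so the first Sunday is February 2 and the fourth is February 23.
1 November 2020 is a Sunday, so Fridays fall on 6, 13, 20, 27; the last is November 27.
At the standard offset (UTC−05:00), 16:15 UTC − 5h = 11:15 Halion standard time.
The standard-time date in Halion, 2 December 2020, does not fall between 23 February and 27 November, so daylight saving is not in effect and Halion is at UTC−05:00.
16:15 UTC − 5h = 11:15 local.

11:15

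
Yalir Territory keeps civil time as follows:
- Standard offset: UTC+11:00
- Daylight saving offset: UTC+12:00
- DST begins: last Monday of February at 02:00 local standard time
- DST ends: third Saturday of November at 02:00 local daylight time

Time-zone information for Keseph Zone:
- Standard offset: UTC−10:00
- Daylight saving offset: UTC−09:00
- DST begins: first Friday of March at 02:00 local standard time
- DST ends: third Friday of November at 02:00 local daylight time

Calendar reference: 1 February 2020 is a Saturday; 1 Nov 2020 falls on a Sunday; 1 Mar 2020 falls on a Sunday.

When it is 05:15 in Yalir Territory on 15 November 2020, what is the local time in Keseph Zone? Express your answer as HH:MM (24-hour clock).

1 February 2020 is a Saturday, so Mondays fall on 3, 10, 17, 24; the last is February 24.
1 November 2020 is a Sunday, so the first Saturday is November 7 and the third is November 21.
Daylight saving runs 24 February – 21 November; 15 November 2020 is inside that window, so Yalir Territory is at UTC+12:00.
05:15 Yalir Territory − 12h = 17:15 UTC (rolling into the previous day, 14 November 2020).
1 March 2020 is a Sunday, so the first Friday is March 6.
1 November 2020 is a Sunday, so the first Friday is November 6 and the third is November 20.
At the standard offset (UTC−10:00), 17:15 UTC − 10h = 07:15 Keseph Zone standard time.
The standard-time date in Keseph Zone, 14 November 2020, falls between 6 March and 20 November, so daylight saving is in effect and Keseph Zone is at UTC−09:00.
17:15 UTC − 9h = 08:15 Keseph Zone.

08:15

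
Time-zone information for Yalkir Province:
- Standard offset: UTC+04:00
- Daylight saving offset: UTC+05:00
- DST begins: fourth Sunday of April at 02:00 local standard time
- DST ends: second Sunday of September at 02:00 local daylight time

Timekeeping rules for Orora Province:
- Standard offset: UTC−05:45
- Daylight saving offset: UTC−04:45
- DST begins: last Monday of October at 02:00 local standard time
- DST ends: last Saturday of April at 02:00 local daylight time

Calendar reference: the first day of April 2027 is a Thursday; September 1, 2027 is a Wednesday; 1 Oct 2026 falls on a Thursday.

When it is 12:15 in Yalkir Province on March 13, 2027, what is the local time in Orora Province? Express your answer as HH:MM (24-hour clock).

03:30

1 April 2027 is a Thursday, so the first Sunday is April 4 and the fourth is April 25.
1 September 2027 is a Wednesday, so the first Sunday is September 5 and the second is September 12.
Daylight saving runs 25 April – 12 September; March 13, 2027 is outside that window, so Yalkir Province is on standard time at UTC+04:00.
12:15 Yalkir Province − 4h = 08:15 UTC.
1 October 2026 is a Thursday, so Mondays fall on 5, 12, 19, 26; the last is October 26.
1 April 2027 is a Thursday, so Saturdays fall on 3, 10, 17, 24; the last is April 24.
At the standard offset (UTC−05:45), 08:15 UTC − 5h45m = 02:30 Orora Province standard time.
The standard-time date in Orora Province, March 13, 2027, falls between 26 October 2026 and 24 April 2027, so daylight saving is in effect and Orora Province is at UTC−04:45.
08:15 UTC − 4h45m = 03:30 Orora Province.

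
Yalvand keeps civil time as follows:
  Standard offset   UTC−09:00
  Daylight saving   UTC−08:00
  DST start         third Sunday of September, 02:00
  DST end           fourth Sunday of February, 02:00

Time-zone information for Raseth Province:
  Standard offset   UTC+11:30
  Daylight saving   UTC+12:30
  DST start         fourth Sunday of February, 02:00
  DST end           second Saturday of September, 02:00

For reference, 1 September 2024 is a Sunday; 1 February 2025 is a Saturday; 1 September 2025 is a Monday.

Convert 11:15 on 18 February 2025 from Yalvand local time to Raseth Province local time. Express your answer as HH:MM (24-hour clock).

06:45

1 September 2024 is a Sunday, so the first Sunday is September 1 and the third is September 15.
1 February 2025 is a Saturday, so the first Sunday is February 2 and the fourth is February 23.
18 February 2025 lies within the daylight-saving period (15 September 2024 – 23 February 2025), so Yalvand is on daylight time, UTC−08:00.
11:15 Yalvand + 8h = 19:15 UTC.
1 February 2025 is a Saturday, so the first Sunday is February 2 and the fourth is February 23.
1 September 2025 is a Monday, so the first Saturday is September 6 and the second is September 13.
At the standard offset (UTC+11:30), 19:15 UTC + 11h30m = 06:45 Raseth Province standard time (rolling into the next day, 19 February 2025).
The standard-time date in Raseth Province, 19 February 2025, does not fall between 23 February and 13 September, so daylight saving is not in effect and Raseth Province is at UTC+11:30.
19:15 UTC + 11h30m = 06:45 Raseth Province (rolling into the next day, 19 February 2025).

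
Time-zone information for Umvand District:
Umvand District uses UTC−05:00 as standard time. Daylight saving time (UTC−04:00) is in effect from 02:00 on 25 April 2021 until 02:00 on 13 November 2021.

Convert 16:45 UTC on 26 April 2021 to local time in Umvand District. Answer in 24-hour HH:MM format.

At the standard offset (UTC−05:00), 16:45 UTC − 5h = 11:45 Umvand District standard time.
Daylight saving runs 25 April – 13 November; the standard-time date in Umvand District, 26 April 2021, is inside that window, so Umvand District is at UTC−04:00.
16:45 UTC − 4h = 12:45 local.

12:45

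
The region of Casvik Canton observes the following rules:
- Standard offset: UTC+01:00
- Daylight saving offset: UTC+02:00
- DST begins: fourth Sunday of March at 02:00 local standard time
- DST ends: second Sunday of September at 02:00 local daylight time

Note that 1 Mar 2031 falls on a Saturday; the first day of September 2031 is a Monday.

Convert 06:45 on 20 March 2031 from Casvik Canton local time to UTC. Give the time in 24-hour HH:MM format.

1 March 2031 is a Saturday, so the first Sunday is March 2 and the fourth is March 23.
1 September 2031 is a Monday, so the first Sunday is September 7 and the second is September 14.
20 March 2031 is outside the daylight-saving period (23 March – 14 September), so Casvik Canton is on standard time, UTC+01:00.
06:45 local − 1h = 05:45 UTC.

05:45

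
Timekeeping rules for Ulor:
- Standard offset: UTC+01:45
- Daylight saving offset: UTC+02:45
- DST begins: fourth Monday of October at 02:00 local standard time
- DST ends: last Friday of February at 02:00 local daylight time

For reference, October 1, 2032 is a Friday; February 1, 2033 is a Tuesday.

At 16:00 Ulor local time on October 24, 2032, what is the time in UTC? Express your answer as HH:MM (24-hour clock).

1 October 2032 is a Friday, so the first Monday is October 4 and the fourth is October 25.
1 February 2033 is a Tuesday, so Fridays fall on 4, 11, 18, 25; the last is February 25.
October 24, 2032 is outside the daylight-saving period (25 October 2032 – 25 February 2033), so Ulor is on standard time, UTC+01:45.
16:00 local − 1h45m = 14:15 UTC.

14:15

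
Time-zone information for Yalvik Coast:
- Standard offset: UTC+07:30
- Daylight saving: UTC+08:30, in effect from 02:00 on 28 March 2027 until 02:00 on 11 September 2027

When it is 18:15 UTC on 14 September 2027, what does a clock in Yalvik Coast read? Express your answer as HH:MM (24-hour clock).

01:45

At the standard offset (UTC+07:30), 18:15 UTC + 7h30m = 01:45 Yalvik Coast standard time (rolling into the next day, 15 September 2027).
The standard-time date in Yalvik Coast, 15 September 2027, does not fall between 28 March and 11 September, so daylight saving is not in effect and Yalvik Coast is at UTC+07:30.
18:15 UTC + 7h30m = 01:45 local (rolling into the next day, 15 September 2027).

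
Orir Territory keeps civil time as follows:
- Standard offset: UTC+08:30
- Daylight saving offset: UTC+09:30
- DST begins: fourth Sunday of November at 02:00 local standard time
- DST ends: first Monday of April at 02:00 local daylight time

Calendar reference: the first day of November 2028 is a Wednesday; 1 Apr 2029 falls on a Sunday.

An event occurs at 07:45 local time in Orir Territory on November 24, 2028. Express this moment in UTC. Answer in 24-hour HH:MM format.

23:15

1 November 2028 is a Wednesday, so the first Sunday is November 5 and the fourth is November 26.
1 April 2029 is a Sunday, so the first Monday is April 2.
Daylight saving runs 26 November 2028 – 2 April 2029; November 24, 2028 is outside that window, so Orir Territory is on standard time at UTC+08:30.
07:45 local − 8h30m = 23:15 UTC (rolling into the previous day, 23 November 2028).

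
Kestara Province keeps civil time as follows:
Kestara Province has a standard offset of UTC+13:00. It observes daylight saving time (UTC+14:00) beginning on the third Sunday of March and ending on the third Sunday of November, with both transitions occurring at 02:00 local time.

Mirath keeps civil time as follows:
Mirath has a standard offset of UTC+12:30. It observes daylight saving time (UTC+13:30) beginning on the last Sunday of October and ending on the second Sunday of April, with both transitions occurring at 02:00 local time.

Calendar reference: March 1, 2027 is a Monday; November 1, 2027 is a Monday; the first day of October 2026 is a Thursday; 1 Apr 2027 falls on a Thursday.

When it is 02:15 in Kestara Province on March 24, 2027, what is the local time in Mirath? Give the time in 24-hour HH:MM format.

1 March 2027 is a Monday, so the first Sunday is March 7 and the third is March 21.
1 November 2027 is a Monday, so the first Sunday is November 7 and the third is November 21.
March 24, 2027 lies within the daylight-saving period (21 March – 21 November), so Kestara Province is on daylight time, UTC+14:00.
02:15 Kestara Province − 14h = 12:15 UTC (rolling into the previous day, 23 March 2027).
1 October 2026 is a Thursday, so Sundays fall on 4, 11, 18, 25; the last is October 25.
1 April 2027 is a Thursday, so the first Sunday is April 4 and the second is April 11.
At the standard offset (UTC+12:30), 12:15 UTC + 12h30m = 00:45 Mirath standard time (rolling into the next day, 24 March 2027).
The standard-time date in Mirath, March 24, 2027, falls between 25 October 2026 and 11 April 2027, so daylight saving is in effect and Mirath is at UTC+13:30.
12:15 UTC + 13h30m = 01:45 Mirath (rolling into the next day, 24 March 2027).

01:45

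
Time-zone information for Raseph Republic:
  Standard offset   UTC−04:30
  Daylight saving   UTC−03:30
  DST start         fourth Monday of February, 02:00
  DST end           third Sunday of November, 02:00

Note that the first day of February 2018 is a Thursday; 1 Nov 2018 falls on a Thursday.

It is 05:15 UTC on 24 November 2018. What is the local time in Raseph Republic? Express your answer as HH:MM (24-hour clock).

00:45

1 February 2018 is a Thursday, so the first Monday is February 5 and the fourth is February 26.
1 November 2018 is a Thursday, so the first Sunday is November 4 and the third is November 18.
At the standard offset (UTC−04:30), 05:15 UTC − 4h30m = 00:45 Raseph Republic standard time.
The standard-time date in Raseph Republic, 24 November 2018, is outside the daylight-saving period (26 February – 18 November), so Raseph Republic is on standard time, UTC−04:30.
05:15 UTC − 4h30m = 00:45 local.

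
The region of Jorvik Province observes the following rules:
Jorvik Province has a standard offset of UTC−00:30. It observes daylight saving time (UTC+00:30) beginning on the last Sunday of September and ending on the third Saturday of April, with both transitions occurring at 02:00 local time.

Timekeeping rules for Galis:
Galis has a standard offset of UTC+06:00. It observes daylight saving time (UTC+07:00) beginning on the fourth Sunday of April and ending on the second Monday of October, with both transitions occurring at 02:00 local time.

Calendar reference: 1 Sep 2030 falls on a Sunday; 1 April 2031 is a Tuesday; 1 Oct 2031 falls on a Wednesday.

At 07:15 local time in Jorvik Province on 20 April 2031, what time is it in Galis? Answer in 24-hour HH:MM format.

1 September 2030 is a Sunday, so Sundays fall on 1, 8, 15, 22, 29; the last is September 29.
1 April 2031 is a Tuesday, so the first Saturday is April 5 and the third is April 19.
20 April 2031 is outside the daylight-saving period (29 September 2030 – 19 April 2031), so Jorvik Province is on standard time, UTC−00:30.
07:15 Jorvik Province + 0h30m = 07:45 UTC.
1 April 2031 is a Tuesday, so the first Sunday is April 6 and the fourth is April 27.
1 October 2031 is a Wednesday, so the first Monday is October 6 and the second is October 13.
At the standard offset (UTC+06:00), 07:45 UTC + 6h = 13:45 Galis standard time.
The standard-time date in Galis, 20 April 2031, is outside the daylight-saving period (27 April – 13 October), so Galis is on standard time, UTC+06:00.
07:45 UTC + 6h = 13:45 Galis.

13:45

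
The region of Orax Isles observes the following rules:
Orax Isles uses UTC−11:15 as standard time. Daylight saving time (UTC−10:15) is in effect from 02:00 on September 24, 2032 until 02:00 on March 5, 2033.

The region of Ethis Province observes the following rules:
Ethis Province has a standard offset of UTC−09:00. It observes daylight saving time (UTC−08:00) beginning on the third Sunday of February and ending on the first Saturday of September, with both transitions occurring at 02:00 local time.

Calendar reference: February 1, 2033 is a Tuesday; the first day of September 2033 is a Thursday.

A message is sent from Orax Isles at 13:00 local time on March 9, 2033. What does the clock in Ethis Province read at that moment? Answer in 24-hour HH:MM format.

16:15

March 9, 2033 is outside the daylight-saving period (24 September 2032 – 5 March 2033), so Orax Isles is on standard time, UTC−11:15.
13:00 Orax Isles + 11h15m = 00:15 UTC (rolling into the next day, 10 March 2033).
1 February 2033 is a Tuesday, so the first Sunday is February 6 and the third is February 20.
1 September 2033 is a Thursday, so the first Saturday is September 3.
At the standard offset (UTC−09:00), 00:15 UTC − 9h = 15:15 Ethis Province standard time (rolling into the previous day, 9 March 2033).
Daylight saving runs 20 February – 3 September; the standard-time date in Ethis Province, March 9, 2033, is inside that window, so Ethis Province is at UTC−08:00.
00:15 UTC − 8h = 16:15 Ethis Province (rolling into the previous day, 9 March 2033).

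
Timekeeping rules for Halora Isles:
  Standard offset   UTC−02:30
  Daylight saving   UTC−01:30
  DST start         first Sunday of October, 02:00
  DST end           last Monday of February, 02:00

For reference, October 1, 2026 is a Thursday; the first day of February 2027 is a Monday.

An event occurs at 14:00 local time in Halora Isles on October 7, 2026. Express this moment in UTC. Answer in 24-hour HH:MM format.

1 October 2026 is a Thursday, so the first Sunday is October 4.
1 February 2027 is a Monday, so Mondays fall on 1, 8, 15, 22; the last is February 22.
Daylight saving runs 4 October 2026 – 22 February 2027; October 7, 2026 is inside that window, so Halora Isles is at UTC−01:30.
14:00 local + 1h30m = 15:30 UTC.

15:30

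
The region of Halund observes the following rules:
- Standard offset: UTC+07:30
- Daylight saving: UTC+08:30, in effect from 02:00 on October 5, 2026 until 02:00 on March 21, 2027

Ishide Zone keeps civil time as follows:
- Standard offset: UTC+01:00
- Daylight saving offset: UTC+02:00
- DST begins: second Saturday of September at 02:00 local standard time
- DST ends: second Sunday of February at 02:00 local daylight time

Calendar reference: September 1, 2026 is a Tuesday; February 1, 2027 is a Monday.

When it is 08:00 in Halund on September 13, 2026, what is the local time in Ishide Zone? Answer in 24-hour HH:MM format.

02:30

Daylight saving runs 5 October 2026 – 21 March 2027; September 13, 2026 is outside that window, so Halund is on standard time at UTC+07:30.
08:00 Halund − 7h30m = 00:30 UTC.
1 September 2026 is a Tuesday, so the first Saturday is September 5 and the second is September 12.
1 February 2027 is a Monday, so the first Sunday is February 7 and the second is February 14.
At the standard offset (UTC+01:00), 00:30 UTC + 1h = 01:30 Ishide Zone standard time.
The standard-time date in Ishide Zone, September 13, 2026, lies within the daylight-saving period (12 September 2026 – 14 February 2027), so Ishide Zone is on daylight time, UTC+02:00.
00:30 UTC + 2h = 02:30 Ishide Zone.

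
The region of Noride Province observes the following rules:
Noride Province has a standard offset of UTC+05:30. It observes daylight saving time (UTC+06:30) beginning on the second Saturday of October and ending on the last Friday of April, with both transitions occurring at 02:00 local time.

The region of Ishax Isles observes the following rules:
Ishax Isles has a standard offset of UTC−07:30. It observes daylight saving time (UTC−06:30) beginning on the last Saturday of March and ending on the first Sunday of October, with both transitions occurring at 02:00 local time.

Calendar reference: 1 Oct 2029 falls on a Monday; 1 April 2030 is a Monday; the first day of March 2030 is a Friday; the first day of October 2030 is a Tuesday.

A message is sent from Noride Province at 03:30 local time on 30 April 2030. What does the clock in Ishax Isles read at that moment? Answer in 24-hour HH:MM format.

15:30

1 October 2029 is a Monday, so the first Saturday is October 6 and the second is October 13.
1 April 2030 is a Monday, so Fridays fall on 5, 12, 19, 26; the last is April 26.
Daylight saving runs 13 October 2029 – 26 April 2030; 30 April 2030 is outside that window, so Noride Province is on standard time at UTC+05:30.
03:30 Noride Province − 5h30m = 22:00 UTC (rolling into the previous day, 29 April 2030).
1 March 2030 is a Friday, so Saturdays fall on 2, 9, 16, 23, 30; the last is March 30.
1 October 2030 is a Tuesday, so the first Sunday is October 6.
At the standard offset (UTC−07:30), 22:00 UTC − 7h30m = 14:30 Ishax Isles standard time.
The standard-time date in Ishax Isles, 29 April 2030, falls between 30 March and 6 October, so daylight saving is in effect and Ishax Isles is at UTC−06:30.
22:00 UTC − 6h30m = 15:30 Ishax Isles.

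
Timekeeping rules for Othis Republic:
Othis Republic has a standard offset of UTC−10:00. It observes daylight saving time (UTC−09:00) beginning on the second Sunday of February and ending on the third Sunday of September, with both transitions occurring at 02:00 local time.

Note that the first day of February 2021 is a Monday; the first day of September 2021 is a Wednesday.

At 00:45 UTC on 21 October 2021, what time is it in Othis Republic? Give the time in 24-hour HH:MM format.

1 February 2021 is a Monday, so the first Sunday is February 7 and the second is February 14.
1 September 2021 is a Wednesday, so the first Sunday is September 5 and the third is September 19.
At the standard offset (UTC−10:00), 00:45 UTC − 10h = 14:45 Othis Republic standard time (rolling into the previous day, 20 October 2021).
Daylight saving runs 14 February – 19 September; the standard-time date in Othis Republic, 20 October 2021, is outside that window, so Othis Republic is on standard time at UTC−10:00.
00:45 UTC − 10h = 14:45 local (rolling into the previous day, 20 October 2021).

14:45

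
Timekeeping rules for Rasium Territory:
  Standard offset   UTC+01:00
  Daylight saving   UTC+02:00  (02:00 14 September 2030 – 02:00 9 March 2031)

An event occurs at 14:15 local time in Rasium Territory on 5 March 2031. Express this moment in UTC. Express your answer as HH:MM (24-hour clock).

5 March 2031 falls between 14 September 2030 and 9 March 2031, so daylight saving is in effect and Rasium Territory is at UTC+02:00.
14:15 local − 2h = 12:15 UTC.

12:15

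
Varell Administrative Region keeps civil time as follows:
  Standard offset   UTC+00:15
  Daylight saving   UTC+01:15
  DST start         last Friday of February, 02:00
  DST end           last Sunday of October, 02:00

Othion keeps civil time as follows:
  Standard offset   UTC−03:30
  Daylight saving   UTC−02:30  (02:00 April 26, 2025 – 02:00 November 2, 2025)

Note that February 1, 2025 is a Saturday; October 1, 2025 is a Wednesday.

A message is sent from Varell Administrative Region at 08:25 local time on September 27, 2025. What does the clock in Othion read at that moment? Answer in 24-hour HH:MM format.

04:40

1 February 2025 is a Saturday, so Fridays fall on 7, 14, 21, 28; the last is February 28.
1 October 2025 is a Wednesday, so Sundays fall on 5, 12, 19, 26; the last is October 26.
Daylight saving runs 28 February – 26 October; September 27, 2025 is inside that window, so Varell Administrative Region is at UTC+01:15.
08:25 Varell Administrative Region − 1h15m = 07:10 UTC.
At the standard offset (UTC−03:30), 07:10 UTC − 3h30m = 03:40 Othion standard time.
The standard-time date in Othion, September 27, 2025, falls between 26 April and 2 November, so daylight saving is in effect and Othion is at UTC−02:30.
07:10 UTC − 2h30m = 04:40 Othion.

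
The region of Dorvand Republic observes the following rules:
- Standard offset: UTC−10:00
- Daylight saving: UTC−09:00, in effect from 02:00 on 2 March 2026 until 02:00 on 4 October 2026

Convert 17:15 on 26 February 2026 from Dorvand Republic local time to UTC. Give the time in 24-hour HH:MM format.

26 February 2026 does not fall between 2 March and 4 October, so daylight saving is not in effect and Dorvand Republic is at UTC−10:00.
17:15 local + 10h = 03:15 UTC (rolling into the next day, 27 February 2026).

03:15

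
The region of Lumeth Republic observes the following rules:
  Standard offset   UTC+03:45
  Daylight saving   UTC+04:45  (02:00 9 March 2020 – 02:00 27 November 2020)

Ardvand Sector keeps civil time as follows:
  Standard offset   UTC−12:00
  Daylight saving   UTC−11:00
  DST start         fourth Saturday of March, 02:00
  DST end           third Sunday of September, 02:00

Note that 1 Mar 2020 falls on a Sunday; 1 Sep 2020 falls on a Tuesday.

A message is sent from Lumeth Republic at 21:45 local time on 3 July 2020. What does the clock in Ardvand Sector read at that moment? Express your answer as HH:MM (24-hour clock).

3 July 2020 falls between 9 March and 27 November, so daylight saving is in effect and Lumeth Republic is at UTC+04:45.
21:45 Lumeth Republic − 4h45m = 17:00 UTC.
1 March 2020 is a Sunday, so the first Saturday is March 7 and the fourth is March 28.
1 September 2020 is a Tuesday, so the first Sunday is September 6 and the third is September 20.
At the standard offset (UTC−12:00), 17:00 UTC − 12h = 05:00 Ardvand Sector standard time.
The standard-time date in Ardvand Sector, 3 July 2020, lies within the daylight-saving period (28 March – 20 September), so Ardvand Sector is on daylight time, UTC−11:00.
17:00 UTC − 11h = 06:00 Ardvand Sector.

06:00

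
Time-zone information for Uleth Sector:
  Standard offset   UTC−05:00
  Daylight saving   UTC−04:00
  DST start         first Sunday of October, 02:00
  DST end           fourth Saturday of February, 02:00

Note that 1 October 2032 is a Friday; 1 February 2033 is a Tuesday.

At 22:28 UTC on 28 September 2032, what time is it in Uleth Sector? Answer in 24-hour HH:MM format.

1 October 2032 is a Friday, so the first Sunday is October 3.
1 February 2033 is a Tuesday, so the first Saturday is February 5 and the fourth is February 26.
At the standard offset (UTC−05:00), 22:28 UTC − 5h = 17:28 Uleth Sector standard time.
Daylight saving runs 3 October 2032 – 26 February 2033; the standard-time date in Uleth Sector, 28 September 2032, is outside that window, so Uleth Sector is on standard time at UTC−05:00.
22:28 UTC − 5h = 17:28 local.

17:28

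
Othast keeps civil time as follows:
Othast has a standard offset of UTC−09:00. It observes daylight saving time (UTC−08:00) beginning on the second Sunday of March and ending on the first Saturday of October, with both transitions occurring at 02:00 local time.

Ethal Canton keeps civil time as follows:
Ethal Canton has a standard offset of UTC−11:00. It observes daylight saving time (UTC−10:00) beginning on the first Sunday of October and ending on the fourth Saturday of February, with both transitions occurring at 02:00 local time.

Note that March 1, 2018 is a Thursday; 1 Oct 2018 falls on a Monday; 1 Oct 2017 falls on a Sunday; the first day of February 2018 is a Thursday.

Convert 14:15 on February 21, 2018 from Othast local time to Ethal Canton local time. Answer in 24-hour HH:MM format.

1 March 2018 is a Thursday, so the first Sunday is March 4 and the second is March 11.
1 October 2018 is a Monday, so the first Saturday is October 6.
February 21, 2018 is outside the daylight-saving period (11 March – 6 October), so Othast is on standard time, UTC−09:00.
14:15 Othast + 9h = 23:15 UTC.
1 October 2017 is a Sunday, so the first Sunday is October 1.
1 February 2018 is a Thursday, so the first Saturday is February 3 and the fourth is February 24.
At the standard offset (UTC−11:00), 23:15 UTC − 11h = 12:15 Ethal Canton standard time.
Daylight saving runs 1 October 2017 – 24 February 2018; the standard-time date in Ethal Canton, February 21, 2018, is inside that window, so Ethal Canton is at UTC−10:00.
23:15 UTC − 10h = 13:15 Ethal Canton.

13:15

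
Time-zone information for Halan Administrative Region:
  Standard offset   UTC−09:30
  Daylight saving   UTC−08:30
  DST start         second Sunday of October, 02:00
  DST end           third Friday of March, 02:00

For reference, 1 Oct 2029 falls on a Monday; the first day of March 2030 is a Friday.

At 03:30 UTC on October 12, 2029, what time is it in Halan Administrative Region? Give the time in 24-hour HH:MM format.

1 October 2029 is a Monday, so the first Sunday is October 7 and the second is October 14.
1 March 2030 is a Friday, so the first Friday is March 1 and the third is March 15.
At the standard offset (UTC−09:30), 03:30 UTC − 9h30m = 18:00 Halan Administrative Region standard time (rolling into the previous day, 11 October 2029).
The standard-time date in Halan Administrative Region, October 11, 2029, does not fall between 14 October 2029 and 15 March 2030, so daylight saving is not in effect and Halan Administrative Region is at UTC−09:30.
03:30 UTC − 9h30m = 18:00 local (rolling into the previous day, 11 October 2029).

18:00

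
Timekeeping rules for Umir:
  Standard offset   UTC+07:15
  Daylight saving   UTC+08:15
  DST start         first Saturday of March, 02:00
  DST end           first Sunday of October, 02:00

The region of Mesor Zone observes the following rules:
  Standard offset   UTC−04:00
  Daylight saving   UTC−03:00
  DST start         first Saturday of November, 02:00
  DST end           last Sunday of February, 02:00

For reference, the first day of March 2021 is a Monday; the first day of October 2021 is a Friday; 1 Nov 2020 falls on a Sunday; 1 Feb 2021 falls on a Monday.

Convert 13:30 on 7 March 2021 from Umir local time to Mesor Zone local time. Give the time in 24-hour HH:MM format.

1 March 2021 is a Monday, so the first Saturday is March 6.
1 October 2021 is a Friday, so the first Sunday is October 3.
7 March 2021 falls between 6 March and 3 October, so daylight saving is in effect and Umir is at UTC+08:15.
13:30 Umir − 8h15m = 05:15 UTC.
1 November 2020 is a Sunday, so the first Saturday is November 7.
1 February 2021 is a Monday, so Sundays fall on 7, 14, 21, 28; the last is February 28.
At the standard offset (UTC−04:00), 05:15 UTC − 4h = 01:15 Mesor Zone standard time.
The standard-time date in Mesor Zone, 7 March 2021, does not fall between 7 November 2020 and 28 February 2021, so daylight saving is not in effect and Mesor Zone is at UTC−04:00.
05:15 UTC − 4h = 01:15 Mesor Zone.

01:15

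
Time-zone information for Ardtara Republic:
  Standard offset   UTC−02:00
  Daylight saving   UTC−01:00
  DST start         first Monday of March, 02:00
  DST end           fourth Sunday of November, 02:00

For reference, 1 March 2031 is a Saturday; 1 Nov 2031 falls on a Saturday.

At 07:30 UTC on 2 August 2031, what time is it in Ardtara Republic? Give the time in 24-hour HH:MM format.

1 March 2031 is a Saturday, so the first Monday is March 3.
1 November 2031 is a Saturday, so the first Sunday is November 2 and the fourth is November 23.
At the standard offset (UTC−02:00), 07:30 UTC − 2h = 05:30 Ardtara Republic standard time.
The standard-time date in Ardtara Republic, 2 August 2031, falls between 3 March and 23 November, so daylight saving is in effect and Ardtara Republic is at UTC−01:00.
07:30 UTC − 1h = 06:30 local.

06:30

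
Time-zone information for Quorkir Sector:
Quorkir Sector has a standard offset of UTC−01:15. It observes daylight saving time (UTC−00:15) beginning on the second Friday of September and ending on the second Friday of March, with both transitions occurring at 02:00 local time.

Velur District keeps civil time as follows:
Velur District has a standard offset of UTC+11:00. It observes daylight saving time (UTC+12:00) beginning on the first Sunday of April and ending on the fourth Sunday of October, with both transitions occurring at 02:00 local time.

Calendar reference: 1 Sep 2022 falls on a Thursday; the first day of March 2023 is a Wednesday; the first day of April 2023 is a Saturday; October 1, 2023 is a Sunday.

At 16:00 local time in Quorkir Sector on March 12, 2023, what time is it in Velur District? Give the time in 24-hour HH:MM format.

04:15

1 September 2022 is a Thursday, so the first Friday is September 2 and the second is September 9.
1 March 2023 is a Wednesday, so the first Friday is March 3 and the second is March 10.
Daylight saving runs 9 September 2022 – 10 March 2023; March 12, 2023 is outside that window, so Quorkir Sector is on standard time at UTC−01:15.
16:00 Quorkir Sector + 1h15m = 17:15 UTC.
1 April 2023 is a Saturday, so the first Sunday is April 2.
1 October 2023 is a Sunday, so the first Sunday is October 1 and the fourth is October 22.
At the standard offset (UTC+11:00), 17:15 UTC + 11h = 04:15 Velur District standard time (rolling into the next day, 13 March 2023).
Daylight saving runs 2 April – 22 October; the standard-time date in Velur District, March 13, 2023, is outside that window, so Velur District is on standard time at UTC+11:00.
17:15 UTC + 11h = 04:15 Velur District (rolling into the next day, 13 March 2023).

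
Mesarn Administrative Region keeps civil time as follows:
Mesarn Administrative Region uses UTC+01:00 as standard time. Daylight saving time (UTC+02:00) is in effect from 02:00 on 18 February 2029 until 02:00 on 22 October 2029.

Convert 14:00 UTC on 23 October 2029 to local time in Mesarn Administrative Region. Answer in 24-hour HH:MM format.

15:00

At the standard offset (UTC+01:00), 14:00 UTC + 1h = 15:00 Mesarn Administrative Region standard time.
The standard-time date in Mesarn Administrative Region, 23 October 2029, is outside the daylight-saving period (18 February – 22 October), so Mesarn Administrative Region is on standard time, UTC+01:00.
14:00 UTC + 1h = 15:00 local.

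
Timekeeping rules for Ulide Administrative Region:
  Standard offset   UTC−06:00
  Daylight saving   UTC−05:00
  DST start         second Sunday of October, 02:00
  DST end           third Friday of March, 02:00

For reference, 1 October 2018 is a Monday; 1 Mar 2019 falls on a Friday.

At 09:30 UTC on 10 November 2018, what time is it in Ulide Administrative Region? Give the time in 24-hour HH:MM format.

1 October 2018 is a Monday, so the first Sunday is October 7 and the second is October 14.
1 March 2019 is a Friday, so the first Friday is March 1 and the third is March 15.
At the standard offset (UTC−06:00), 09:30 UTC − 6h = 03:30 Ulide Administrative Region standard time.
Daylight saving runs 14 October 2018 – 15 March 2019; the standard-time date in Ulide Administrative Region, 10 November 2018, is inside that window, so Ulide Administrative Region is at UTC−05:00.
09:30 UTC − 5h = 04:30 local.

04:30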